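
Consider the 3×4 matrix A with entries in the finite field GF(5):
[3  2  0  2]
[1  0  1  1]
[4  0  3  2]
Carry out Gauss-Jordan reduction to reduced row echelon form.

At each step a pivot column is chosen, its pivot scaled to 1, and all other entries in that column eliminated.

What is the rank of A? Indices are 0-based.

step 1: normalize row 0 (÷3) = (1, 4, 0, 4)
  row 1: subtract 1×row0 = (0, 1, 1, 2)
  row 2: subtract 4×row0 = (0, 4, 3, 1)
step 2: normalize row 1 (÷1) = (0, 1, 1, 2)
  row 0: subtract 4×row1 = (1, 0, 1, 1)
  row 2: subtract 4×row1 = (0, 0, 4, 3)
step 3: normalize row 2 (÷4) = (0, 0, 1, 2)
  row 0: subtract 1×row2 = (1, 0, 0, 4)
  row 1: subtract 1×row2 = (0, 1, 0, 0)

rank = 3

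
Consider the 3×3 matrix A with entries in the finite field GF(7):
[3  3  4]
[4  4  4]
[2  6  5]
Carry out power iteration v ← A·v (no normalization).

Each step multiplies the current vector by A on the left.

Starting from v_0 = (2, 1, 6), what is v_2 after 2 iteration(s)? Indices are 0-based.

v_2 = (3, 2, 6)

v_0 = (2, 1, 6).
v_1 = A·v_0 = (5, 1, 5).
v_2 = A·v_1 = (3, 2, 6).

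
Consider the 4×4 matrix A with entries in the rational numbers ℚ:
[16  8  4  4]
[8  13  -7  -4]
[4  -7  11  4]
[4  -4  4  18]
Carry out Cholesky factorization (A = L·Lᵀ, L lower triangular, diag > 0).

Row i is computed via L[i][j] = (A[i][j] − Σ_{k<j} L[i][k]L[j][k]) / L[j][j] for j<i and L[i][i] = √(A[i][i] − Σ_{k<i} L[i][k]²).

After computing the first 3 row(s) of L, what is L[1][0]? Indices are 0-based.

L[1][0] = 2

Step 1: L[0][0] = √(16) = 4.
  L[1][0] = (8) / L[0][0] = 2.
Step 2: L[1][1] = √(9) = 3.
  L[2][0] = (4) / L[0][0] = 1.
  L[2][1] = (-9) / L[1][1] = -3.
Step 3: L[2][2] = √(1) = 1.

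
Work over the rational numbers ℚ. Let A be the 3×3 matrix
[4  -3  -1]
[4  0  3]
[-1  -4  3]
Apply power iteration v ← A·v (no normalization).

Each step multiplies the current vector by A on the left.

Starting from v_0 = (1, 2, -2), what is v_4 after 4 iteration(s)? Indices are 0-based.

v_4 = (1057, 1168, -4)

v_0 = (1, 2, -2).
v_1 = A·v_0 = (0, -2, -15).
v_2 = A·v_1 = (21, -45, -37).
v_3 = A·v_2 = (256, -27, 48).
v_4 = A·v_3 = (1057, 1168, -4).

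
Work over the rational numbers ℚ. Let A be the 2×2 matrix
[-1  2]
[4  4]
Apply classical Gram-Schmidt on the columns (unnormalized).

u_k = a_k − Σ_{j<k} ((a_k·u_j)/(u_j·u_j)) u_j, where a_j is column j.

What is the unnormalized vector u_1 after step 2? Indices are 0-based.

Step 1: u_0 = a_0 = (-1, 4).
Step 2: u_1 = a_1 − (14/17)·u_0 = (48/17, 12/17).

u_1 = (48/17, 12/17)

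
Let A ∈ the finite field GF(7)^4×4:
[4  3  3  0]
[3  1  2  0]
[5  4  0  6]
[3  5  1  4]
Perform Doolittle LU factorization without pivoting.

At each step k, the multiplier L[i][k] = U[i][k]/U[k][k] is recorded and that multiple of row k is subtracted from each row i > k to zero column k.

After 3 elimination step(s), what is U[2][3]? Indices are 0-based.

k=0: U[0][0]=4
  eliminate (1,0): mult=6, new row 1: (0, 4, 5, 0); set L[1][0]=6
  eliminate (2,0): mult=3, new row 2: (0, 2, 5, 6); set L[2][0]=3
  eliminate (3,0): mult=6, new row 3: (0, 1, 4, 4); set L[3][0]=6
k=1: U[1][1]=4
  eliminate (2,1): mult=4, new row 2: (0, 0, 6, 6); set L[2][1]=4
  eliminate (3,1): mult=2, new row 3: (0, 0, 1, 4); set L[3][1]=2
k=2: U[2][2]=6
  eliminate (3,2): mult=6, new row 3: (0, 0, 0, 3); set L[3][2]=6

U[2][3] = 6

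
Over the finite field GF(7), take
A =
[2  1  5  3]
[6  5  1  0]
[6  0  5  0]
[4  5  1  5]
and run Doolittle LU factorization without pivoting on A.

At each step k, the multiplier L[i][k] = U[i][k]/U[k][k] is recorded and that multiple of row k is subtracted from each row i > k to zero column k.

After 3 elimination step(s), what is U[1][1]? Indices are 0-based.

U[1][1] = 2

k=0: U[0][0]=2
  eliminate (1,0): mult=3, new row 1: (0, 2, 0, 5); set L[1][0]=3
  eliminate (2,0): mult=3, new row 2: (0, 4, 4, 5); set L[2][0]=3
  eliminate (3,0): mult=2, new row 3: (0, 3, 5, 6); set L[3][0]=2
k=1: U[1][1]=2
  eliminate (2,1): mult=2, new row 2: (0, 0, 4, 2); set L[2][1]=2
  eliminate (3,1): mult=5, new row 3: (0, 0, 5, 2); set L[3][1]=5
k=2: U[2][2]=4
  eliminate (3,2): mult=3, new row 3: (0, 0, 0, 3); set L[3][2]=3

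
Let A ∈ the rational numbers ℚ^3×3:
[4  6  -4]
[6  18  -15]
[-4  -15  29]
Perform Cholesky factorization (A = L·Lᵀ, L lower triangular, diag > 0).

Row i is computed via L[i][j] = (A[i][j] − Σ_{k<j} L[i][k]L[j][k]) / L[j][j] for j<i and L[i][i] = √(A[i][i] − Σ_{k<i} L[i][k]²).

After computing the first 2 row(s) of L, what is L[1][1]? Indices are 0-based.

L[1][1] = 3

Step 1: L[0][0] = √(4) = 2.
  L[1][0] = (6) / L[0][0] = 3.
Step 2: L[1][1] = √(9) = 3.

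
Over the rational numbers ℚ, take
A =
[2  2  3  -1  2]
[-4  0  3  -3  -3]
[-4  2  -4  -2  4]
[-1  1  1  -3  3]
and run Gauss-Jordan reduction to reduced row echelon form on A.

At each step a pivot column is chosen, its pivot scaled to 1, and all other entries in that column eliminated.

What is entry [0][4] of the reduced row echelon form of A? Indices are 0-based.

M[0][4] = 81/74

step 1: normalize row 0 (÷2) = (1, 1, 3/2, -1/2, 1)
  row 1: subtract -4×row0 = (0, 4, 9, -5, 1)
  row 2: subtract -4×row0 = (0, 6, 2, -4, 8)
  row 3: subtract -1×row0 = (0, 2, 5/2, -7/2, 4)
step 2: normalize row 1 (÷4) = (0, 1, 9/4, -5/4, 1/4)
  row 0: subtract 1×row1 = (1, 0, -3/4, 3/4, 3/4)
  row 2: subtract 6×row1 = (0, 0, -23/2, 7/2, 13/2)
  row 3: subtract 2×row1 = (0, 0, -2, -1, 7/2)
step 3: normalize row 2 (÷-23/2) = (0, 0, 1, -7/23, -13/23)
  row 0: subtract -3/4×row2 = (1, 0, 0, 12/23, 15/46)
  row 1: subtract 9/4×row2 = (0, 1, 0, -13/23, 35/23)
  row 3: subtract -2×row2 = (0, 0, 0, -37/23, 109/46)
step 4: normalize row 3 (÷-37/23) = (0, 0, 0, 1, -109/74)
  row 0: subtract 12/23×row3 = (1, 0, 0, 0, 81/74)
  row 1: subtract -13/23×row3 = (0, 1, 0, 0, 51/74)
  row 2: subtract -7/23×row3 = (0, 0, 1, 0, -75/74)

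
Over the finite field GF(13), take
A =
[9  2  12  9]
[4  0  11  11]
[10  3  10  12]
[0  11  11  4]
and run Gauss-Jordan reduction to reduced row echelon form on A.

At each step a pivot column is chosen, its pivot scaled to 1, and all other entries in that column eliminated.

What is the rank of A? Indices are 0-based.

rank = 3

[1] R0 /= 9  ⇒  (1, 6, 10, 1)
     R1 -= 4·R0  ⇒  (0, 2, 10, 7)
     R2 -= 10·R0  ⇒  (0, 8, 1, 2)
[2] R1 /= 2  ⇒  (0, 1, 5, 10)
     R0 -= 6·R1  ⇒  (1, 0, 6, 6)
     R2 -= 8·R1  ⇒  (0, 0, 0, 0)
     R3 -= 11·R1  ⇒  (0, 0, 8, 11)
[3] R2 <-> R3
[3] R2 /= 8  ⇒  (0, 0, 1, 3)
     R0 -= 6·R2  ⇒  (1, 0, 0, 1)
     R1 -= 5·R2  ⇒  (0, 1, 0, 8)
column 3 empty below row 3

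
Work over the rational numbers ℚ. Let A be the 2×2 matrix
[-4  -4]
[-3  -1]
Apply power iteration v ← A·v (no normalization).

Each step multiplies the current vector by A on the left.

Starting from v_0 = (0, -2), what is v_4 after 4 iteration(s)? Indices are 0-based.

v_0 = (0, -2).
v_1 = A·v_0 = (8, 2).
v_2 = A·v_1 = (-40, -26).
v_3 = A·v_2 = (264, 146).
v_4 = A·v_3 = (-1640, -938).

v_4 = (-1640, -938)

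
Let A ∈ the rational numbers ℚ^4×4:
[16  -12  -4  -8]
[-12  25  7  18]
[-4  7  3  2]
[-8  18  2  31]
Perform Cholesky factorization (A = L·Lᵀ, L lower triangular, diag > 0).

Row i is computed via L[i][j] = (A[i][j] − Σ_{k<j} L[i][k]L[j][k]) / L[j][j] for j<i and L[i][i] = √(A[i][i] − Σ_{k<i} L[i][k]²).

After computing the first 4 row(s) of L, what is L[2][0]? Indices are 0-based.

L[2][0] = -1

Step 1: L[0][0] = √(16) = 4.
  L[1][0] = (-12) / L[0][0] = -3.
Step 2: L[1][1] = √(16) = 4.
  L[2][0] = (-4) / L[0][0] = -1.
  L[2][1] = (4) / L[1][1] = 1.
Step 3: L[2][2] = √(1) = 1.
  L[3][0] = (-8) / L[0][0] = -2.
  L[3][1] = (12) / L[1][1] = 3.
  L[3][2] = (-3) / L[2][2] = -3.
Step 4: L[3][3] = √(9) = 3.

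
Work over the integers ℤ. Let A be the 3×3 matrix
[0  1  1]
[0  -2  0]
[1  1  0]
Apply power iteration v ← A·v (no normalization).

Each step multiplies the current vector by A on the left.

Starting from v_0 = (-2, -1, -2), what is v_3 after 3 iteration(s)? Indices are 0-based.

v_3 = (-5, 8, -5)

v_0 = (-2, -1, -2).
v_1 = A·v_0 = (-3, 2, -3).
v_2 = A·v_1 = (-1, -4, -1).
v_3 = A·v_2 = (-5, 8, -5).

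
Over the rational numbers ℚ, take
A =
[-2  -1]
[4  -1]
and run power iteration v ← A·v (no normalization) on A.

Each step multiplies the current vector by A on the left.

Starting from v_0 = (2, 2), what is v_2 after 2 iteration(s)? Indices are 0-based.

v_2 = (6, -30)

v_0 = (2, 2).
v_1 = A·v_0 = (-6, 6).
v_2 = A·v_1 = (6, -30).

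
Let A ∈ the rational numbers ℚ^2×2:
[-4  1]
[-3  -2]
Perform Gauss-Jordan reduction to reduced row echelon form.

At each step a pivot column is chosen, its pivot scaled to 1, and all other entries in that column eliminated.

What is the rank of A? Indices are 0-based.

[1] R0 /= -4  ⇒  (1, -1/4)
     R1 -= -3·R0  ⇒  (0, -11/4)
[2] R1 /= -11/4  ⇒  (0, 1)
     R0 -= -1/4·R1  ⇒  (1, 0)

rank = 2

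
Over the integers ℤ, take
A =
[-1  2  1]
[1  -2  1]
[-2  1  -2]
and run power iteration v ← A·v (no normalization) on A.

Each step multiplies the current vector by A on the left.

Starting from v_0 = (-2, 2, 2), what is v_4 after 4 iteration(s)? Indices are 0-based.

v_4 = (-80, 268, -314)

v_0 = (-2, 2, 2).
v_1 = A·v_0 = (8, -4, 2).
v_2 = A·v_1 = (-14, 18, -24).
v_3 = A·v_2 = (26, -74, 94).
v_4 = A·v_3 = (-80, 268, -314).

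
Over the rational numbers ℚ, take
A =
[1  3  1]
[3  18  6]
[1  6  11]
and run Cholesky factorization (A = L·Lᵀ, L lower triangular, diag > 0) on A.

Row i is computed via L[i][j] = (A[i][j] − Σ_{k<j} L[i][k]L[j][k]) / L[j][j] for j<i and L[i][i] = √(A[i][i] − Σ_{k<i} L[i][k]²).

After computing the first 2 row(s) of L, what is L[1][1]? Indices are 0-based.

Step 1: L[0][0] = √(1) = 1.
  L[1][0] = (3) / L[0][0] = 3.
Step 2: L[1][1] = √(9) = 3.

L[1][1] = 3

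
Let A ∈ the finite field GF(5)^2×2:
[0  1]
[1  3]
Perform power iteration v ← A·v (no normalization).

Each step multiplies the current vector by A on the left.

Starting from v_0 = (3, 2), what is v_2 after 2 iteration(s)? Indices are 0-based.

v_2 = (4, 4)

v_0 = (3, 2).
v_1 = A·v_0 = (2, 4).
v_2 = A·v_1 = (4, 4).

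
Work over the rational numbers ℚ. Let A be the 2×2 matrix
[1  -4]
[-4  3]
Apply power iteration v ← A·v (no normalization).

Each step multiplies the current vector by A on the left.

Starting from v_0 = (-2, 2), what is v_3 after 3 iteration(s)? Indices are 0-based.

v_0 = (-2, 2).
v_1 = A·v_0 = (-10, 14).
v_2 = A·v_1 = (-66, 82).
v_3 = A·v_2 = (-394, 510).

v_3 = (-394, 510)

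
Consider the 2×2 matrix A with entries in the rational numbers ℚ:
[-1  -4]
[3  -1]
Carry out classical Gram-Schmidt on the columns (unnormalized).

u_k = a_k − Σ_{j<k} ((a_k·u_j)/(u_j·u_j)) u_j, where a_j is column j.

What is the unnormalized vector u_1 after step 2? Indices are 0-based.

u_1 = (-39/10, -13/10)

Step 1: u_0 = a_0 = (-1, 3).
Step 2: u_1 = a_1 − (1/10)·u_0 = (-39/10, -13/10).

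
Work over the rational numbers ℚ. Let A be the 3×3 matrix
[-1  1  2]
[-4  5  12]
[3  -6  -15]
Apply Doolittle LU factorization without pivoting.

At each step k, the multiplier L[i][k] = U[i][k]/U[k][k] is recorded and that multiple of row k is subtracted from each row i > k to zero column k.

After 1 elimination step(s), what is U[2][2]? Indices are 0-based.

[col 0] pivot -1
  R1 -= 4*R0 → (0, 1, 4)  (L[1][0] := 4)
  R2 -= -3*R0 → (0, -3, -9)  (L[2][0] := -3)

U[2][2] = -9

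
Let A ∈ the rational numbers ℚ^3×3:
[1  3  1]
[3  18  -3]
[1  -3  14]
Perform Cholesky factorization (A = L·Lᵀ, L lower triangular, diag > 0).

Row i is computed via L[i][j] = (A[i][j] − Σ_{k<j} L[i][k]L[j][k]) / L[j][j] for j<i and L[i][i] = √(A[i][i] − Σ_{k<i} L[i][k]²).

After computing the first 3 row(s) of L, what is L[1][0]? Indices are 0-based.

Step 1: L[0][0] = √(1) = 1.
  L[1][0] = (3) / L[0][0] = 3.
Step 2: L[1][1] = √(9) = 3.
  L[2][0] = (1) / L[0][0] = 1.
  L[2][1] = (-6) / L[1][1] = -2.
Step 3: L[2][2] = √(9) = 3.

L[1][0] = 3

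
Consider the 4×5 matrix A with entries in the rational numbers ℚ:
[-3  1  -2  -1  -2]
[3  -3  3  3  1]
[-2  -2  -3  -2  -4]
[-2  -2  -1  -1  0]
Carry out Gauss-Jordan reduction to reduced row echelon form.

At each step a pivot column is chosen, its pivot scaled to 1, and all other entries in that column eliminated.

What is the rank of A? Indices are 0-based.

pivot(0,0)=-3: scale R0 → (1, -1/3, 2/3, 1/3, 2/3)
  clear (1,0): R1 −= (3)R0 → (0, -2, 1, 2, -1)
  clear (2,0): R2 −= (-2)R0 → (0, -8/3, -5/3, -4/3, -8/3)
  clear (3,0): R3 −= (-2)R0 → (0, -8/3, 1/3, -1/3, 4/3)
pivot(1,1)=-2: scale R1 → (0, 1, -1/2, -1, 1/2)
  clear (0,1): R0 −= (-1/3)R1 → (1, 0, 1/2, 0, 5/6)
  clear (2,1): R2 −= (-8/3)R1 → (0, 0, -3, -4, -4/3)
  clear (3,1): R3 −= (-8/3)R1 → (0, 0, -1, -3, 8/3)
pivot(2,2)=-3: scale R2 → (0, 0, 1, 4/3, 4/9)
  clear (0,2): R0 −= (1/2)R2 → (1, 0, 0, -2/3, 11/18)
  clear (1,2): R1 −= (-1/2)R2 → (0, 1, 0, -1/3, 13/18)
  clear (3,2): R3 −= (-1)R2 → (0, 0, 0, -5/3, 28/9)
pivot(3,3)=-5/3: scale R3 → (0, 0, 0, 1, -28/15)
  clear (0,3): R0 −= (-2/3)R3 → (1, 0, 0, 0, -19/30)
  clear (1,3): R1 −= (-1/3)R3 → (0, 1, 0, 0, 1/10)
  clear (2,3): R2 −= (4/3)R3 → (0, 0, 1, 0, 44/15)

rank = 4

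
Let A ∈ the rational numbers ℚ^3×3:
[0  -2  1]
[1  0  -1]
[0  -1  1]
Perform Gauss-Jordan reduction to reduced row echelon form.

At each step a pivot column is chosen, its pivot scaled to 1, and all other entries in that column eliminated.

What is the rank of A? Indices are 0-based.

step 1: exchange rows 0,1
step 1: normalize row 0 (÷1) = (1, 0, -1)
step 2: normalize row 1 (÷-2) = (0, 1, -1/2)
  row 2: subtract -1×row1 = (0, 0, 1/2)
step 3: normalize row 2 (÷1/2) = (0, 0, 1)
  row 0: subtract -1×row2 = (1, 0, 0)
  row 1: subtract -1/2×row2 = (0, 1, 0)

rank = 3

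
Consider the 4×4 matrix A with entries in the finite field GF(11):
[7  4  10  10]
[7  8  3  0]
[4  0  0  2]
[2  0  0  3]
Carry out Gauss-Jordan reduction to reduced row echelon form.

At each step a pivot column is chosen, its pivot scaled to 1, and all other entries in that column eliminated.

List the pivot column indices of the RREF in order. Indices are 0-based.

pivot columns: 0, 1, 2, 3

[1] R0 /= 7  ⇒  (1, 10, 3, 3)
     R1 -= 7·R0  ⇒  (0, 4, 4, 1)
     R2 -= 4·R0  ⇒  (0, 4, 10, 1)
     R3 -= 2·R0  ⇒  (0, 2, 5, 8)
[2] R1 /= 4  ⇒  (0, 1, 1, 3)
     R0 -= 10·R1  ⇒  (1, 0, 4, 6)
     R2 -= 4·R1  ⇒  (0, 0, 6, 0)
     R3 -= 2·R1  ⇒  (0, 0, 3, 2)
[3] R2 /= 6  ⇒  (0, 0, 1, 0)
     R0 -= 4·R2  ⇒  (1, 0, 0, 6)
     R1 -= 1·R2  ⇒  (0, 1, 0, 3)
     R3 -= 3·R2  ⇒  (0, 0, 0, 2)
[4] R3 /= 2  ⇒  (0, 0, 0, 1)
     R0 -= 6·R3  ⇒  (1, 0, 0, 0)
     R1 -= 3·R3  ⇒  (0, 1, 0, 0)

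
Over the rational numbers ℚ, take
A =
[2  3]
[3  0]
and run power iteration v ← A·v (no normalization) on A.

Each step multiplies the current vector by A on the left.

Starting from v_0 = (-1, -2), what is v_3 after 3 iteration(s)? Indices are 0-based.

v_0 = (-1, -2).
v_1 = A·v_0 = (-8, -3).
v_2 = A·v_1 = (-25, -24).
v_3 = A·v_2 = (-122, -75).

v_3 = (-122, -75)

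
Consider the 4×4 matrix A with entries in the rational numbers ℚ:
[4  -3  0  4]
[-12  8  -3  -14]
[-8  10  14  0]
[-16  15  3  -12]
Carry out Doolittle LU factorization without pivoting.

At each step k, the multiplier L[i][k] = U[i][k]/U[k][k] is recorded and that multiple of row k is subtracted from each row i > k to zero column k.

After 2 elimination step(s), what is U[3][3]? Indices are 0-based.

Step 1: pivot at (0,0) is 4.
  row1 ← row1 − (-3)·row0  ⇒  L[1][0]=-3, U row1=(0, -1, -3, -2)
  row2 ← row2 − (-2)·row0  ⇒  L[2][0]=-2, U row2=(0, 4, 14, 8)
  row3 ← row3 − (-4)·row0  ⇒  L[3][0]=-4, U row3=(0, 3, 3, 4)
Step 2: pivot at (1,1) is -1.
  row2 ← row2 − (-4)·row1  ⇒  L[2][1]=-4, U row2=(0, 0, 2, 0)
  row3 ← row3 − (-3)·row1  ⇒  L[3][1]=-3, U row3=(0, 0, -6, -2)

U[3][3] = -2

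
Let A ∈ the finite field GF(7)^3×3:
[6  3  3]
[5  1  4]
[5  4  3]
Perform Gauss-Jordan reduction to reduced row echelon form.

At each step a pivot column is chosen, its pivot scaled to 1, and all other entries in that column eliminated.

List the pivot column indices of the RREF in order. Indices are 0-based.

pivot(0,0)=6: scale R0 → (1, 4, 4)
  clear (1,0): R1 −= (5)R0 → (0, 2, 5)
  clear (2,0): R2 −= (5)R0 → (0, 5, 4)
pivot(1,1)=2: scale R1 → (0, 1, 6)
  clear (0,1): R0 −= (4)R1 → (1, 0, 1)
  clear (2,1): R2 −= (5)R1 → (0, 0, 2)
pivot(2,2)=2: scale R2 → (0, 0, 1)
  clear (0,2): R0 −= (1)R2 → (1, 0, 0)
  clear (1,2): R1 −= (6)R2 → (0, 1, 0)

pivot columns: 0, 1, 2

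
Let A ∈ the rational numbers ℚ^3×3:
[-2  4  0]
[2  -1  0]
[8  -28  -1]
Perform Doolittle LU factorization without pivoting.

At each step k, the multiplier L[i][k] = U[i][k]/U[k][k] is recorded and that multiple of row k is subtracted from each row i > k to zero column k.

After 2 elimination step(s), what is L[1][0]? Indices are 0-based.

L[1][0] = -1

Step 1: pivot at (0,0) is -2.
  row1 ← row1 − (-1)·row0  ⇒  L[1][0]=-1, U row1=(0, 3, 0)
  row2 ← row2 − (-4)·row0  ⇒  L[2][0]=-4, U row2=(0, -12, -1)
Step 2: pivot at (1,1) is 3.
  row2 ← row2 − (-4)·row1  ⇒  L[2][1]=-4, U row2=(0, 0, -1)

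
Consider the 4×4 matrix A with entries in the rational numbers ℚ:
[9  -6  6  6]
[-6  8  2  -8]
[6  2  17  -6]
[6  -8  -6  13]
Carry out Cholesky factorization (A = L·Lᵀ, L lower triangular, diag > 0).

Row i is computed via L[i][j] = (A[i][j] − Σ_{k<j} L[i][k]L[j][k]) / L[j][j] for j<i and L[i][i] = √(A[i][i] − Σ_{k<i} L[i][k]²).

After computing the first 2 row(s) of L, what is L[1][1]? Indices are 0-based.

L[1][1] = 2

Step 1: L[0][0] = √(9) = 3.
  L[1][0] = (-6) / L[0][0] = -2.
Step 2: L[1][1] = √(4) = 2.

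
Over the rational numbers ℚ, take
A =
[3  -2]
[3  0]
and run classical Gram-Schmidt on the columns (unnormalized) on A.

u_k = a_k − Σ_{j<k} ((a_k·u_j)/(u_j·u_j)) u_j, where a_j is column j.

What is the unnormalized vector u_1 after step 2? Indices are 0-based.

Step 1: u_0 = a_0 = (3, 3).
Step 2: u_1 = a_1 − (-1/3)·u_0 = (-1, 1).

u_1 = (-1, 1)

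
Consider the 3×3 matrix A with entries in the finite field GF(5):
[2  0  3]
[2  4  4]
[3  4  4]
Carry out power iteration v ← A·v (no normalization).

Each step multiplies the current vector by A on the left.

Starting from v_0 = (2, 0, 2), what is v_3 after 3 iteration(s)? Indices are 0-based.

v_3 = (1, 1, 3)

v_0 = (2, 0, 2).
v_1 = A·v_0 = (0, 2, 4).
v_2 = A·v_1 = (2, 4, 4).
v_3 = A·v_2 = (1, 1, 3).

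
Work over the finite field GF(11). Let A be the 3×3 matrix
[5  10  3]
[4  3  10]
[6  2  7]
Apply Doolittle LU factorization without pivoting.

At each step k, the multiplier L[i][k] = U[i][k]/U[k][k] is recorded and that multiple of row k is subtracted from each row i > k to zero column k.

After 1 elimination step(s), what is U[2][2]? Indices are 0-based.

[col 0] pivot 5
  R1 -= 3*R0 → (0, 6, 1)  (L[1][0] := 3)
  R2 -= 10*R0 → (0, 1, 10)  (L[2][0] := 10)

U[2][2] = 10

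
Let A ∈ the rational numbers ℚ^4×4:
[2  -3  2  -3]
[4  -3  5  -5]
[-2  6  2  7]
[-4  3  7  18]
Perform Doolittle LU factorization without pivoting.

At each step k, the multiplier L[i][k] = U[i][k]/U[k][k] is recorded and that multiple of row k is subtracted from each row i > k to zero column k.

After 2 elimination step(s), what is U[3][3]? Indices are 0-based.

[col 0] pivot 2
  R1 -= 2*R0 → (0, 3, 1, 1)  (L[1][0] := 2)
  R2 -= -1*R0 → (0, 3, 4, 4)  (L[2][0] := -1)
  R3 -= -2*R0 → (0, -3, 11, 12)  (L[3][0] := -2)
[col 1] pivot 3
  R2 -= 1*R1 → (0, 0, 3, 3)  (L[2][1] := 1)
  R3 -= -1*R1 → (0, 0, 12, 13)  (L[3][1] := -1)

U[3][3] = 13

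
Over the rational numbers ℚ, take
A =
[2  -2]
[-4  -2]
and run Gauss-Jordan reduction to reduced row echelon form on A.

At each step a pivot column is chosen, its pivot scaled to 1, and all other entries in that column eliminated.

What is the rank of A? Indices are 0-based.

rank = 2

[1] R0 /= 2  ⇒  (1, -1)
     R1 -= -4·R0  ⇒  (0, -6)
[2] R1 /= -6  ⇒  (0, 1)
     R0 -= -1·R1  ⇒  (1, 0)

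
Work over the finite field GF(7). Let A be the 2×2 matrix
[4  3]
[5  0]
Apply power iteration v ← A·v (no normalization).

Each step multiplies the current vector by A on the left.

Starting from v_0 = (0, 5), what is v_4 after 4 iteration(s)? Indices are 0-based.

v_4 = (2, 1)

v_0 = (0, 5).
v_1 = A·v_0 = (1, 0).
v_2 = A·v_1 = (4, 5).
v_3 = A·v_2 = (3, 6).
v_4 = A·v_3 = (2, 1).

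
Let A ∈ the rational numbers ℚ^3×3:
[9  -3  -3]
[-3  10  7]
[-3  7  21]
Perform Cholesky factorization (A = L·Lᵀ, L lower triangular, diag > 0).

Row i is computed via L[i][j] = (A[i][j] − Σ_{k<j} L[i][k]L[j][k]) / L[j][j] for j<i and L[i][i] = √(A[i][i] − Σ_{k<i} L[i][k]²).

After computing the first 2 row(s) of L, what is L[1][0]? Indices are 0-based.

Step 1: L[0][0] = √(9) = 3.
  L[1][0] = (-3) / L[0][0] = -1.
Step 2: L[1][1] = √(9) = 3.

L[1][0] = -1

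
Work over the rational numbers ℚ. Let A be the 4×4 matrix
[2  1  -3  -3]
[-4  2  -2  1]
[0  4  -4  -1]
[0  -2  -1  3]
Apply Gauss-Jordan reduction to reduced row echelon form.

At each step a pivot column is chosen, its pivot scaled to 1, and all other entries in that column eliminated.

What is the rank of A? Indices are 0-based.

step 1: normalize row 0 (÷2) = (1, 1/2, -3/2, -3/2)
  row 1: subtract -4×row0 = (0, 4, -8, -5)
step 2: normalize row 1 (÷4) = (0, 1, -2, -5/4)
  row 0: subtract 1/2×row1 = (1, 0, -1/2, -7/8)
  row 2: subtract 4×row1 = (0, 0, 4, 4)
  row 3: subtract -2×row1 = (0, 0, -5, 1/2)
step 3: normalize row 2 (÷4) = (0, 0, 1, 1)
  row 0: subtract -1/2×row2 = (1, 0, 0, -3/8)
  row 1: subtract -2×row2 = (0, 1, 0, 3/4)
  row 3: subtract -5×row2 = (0, 0, 0, 11/2)
step 4: normalize row 3 (÷11/2) = (0, 0, 0, 1)
  row 0: subtract -3/8×row3 = (1, 0, 0, 0)
  row 1: subtract 3/4×row3 = (0, 1, 0, 0)
  row 2: subtract 1×row3 = (0, 0, 1, 0)

rank = 4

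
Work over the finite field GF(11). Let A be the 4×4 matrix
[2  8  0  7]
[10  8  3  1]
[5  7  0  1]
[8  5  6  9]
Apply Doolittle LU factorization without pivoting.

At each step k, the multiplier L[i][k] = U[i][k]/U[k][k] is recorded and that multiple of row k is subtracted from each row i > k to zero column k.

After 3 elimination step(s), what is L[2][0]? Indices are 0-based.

L[2][0] = 8

k=0: U[0][0]=2
  eliminate (1,0): mult=5, new row 1: (0, 1, 3, 10); set L[1][0]=5
  eliminate (2,0): mult=8, new row 2: (0, 9, 0, 0); set L[2][0]=8
  eliminate (3,0): mult=4, new row 3: (0, 6, 6, 3); set L[3][0]=4
k=1: U[1][1]=1
  eliminate (2,1): mult=9, new row 2: (0, 0, 6, 9); set L[2][1]=9
  eliminate (3,1): mult=6, new row 3: (0, 0, 10, 9); set L[3][1]=6
k=2: U[2][2]=6
  eliminate (3,2): mult=9, new row 3: (0, 0, 0, 5); set L[3][2]=9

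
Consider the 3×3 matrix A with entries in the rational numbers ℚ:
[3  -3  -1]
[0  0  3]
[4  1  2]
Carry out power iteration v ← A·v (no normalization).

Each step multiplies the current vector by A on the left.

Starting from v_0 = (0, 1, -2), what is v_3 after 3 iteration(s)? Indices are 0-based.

v_0 = (0, 1, -2).
v_1 = A·v_0 = (-1, -6, -3).
v_2 = A·v_1 = (18, -9, -16).
v_3 = A·v_2 = (97, -48, 31).

v_3 = (97, -48, 31)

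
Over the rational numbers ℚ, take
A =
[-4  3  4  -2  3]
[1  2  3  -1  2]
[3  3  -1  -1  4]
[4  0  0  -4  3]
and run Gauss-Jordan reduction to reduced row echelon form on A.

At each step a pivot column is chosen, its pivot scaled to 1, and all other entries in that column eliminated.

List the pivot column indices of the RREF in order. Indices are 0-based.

pivot columns: 0, 1, 2, 3

[1] R0 /= -4  ⇒  (1, -3/4, -1, 1/2, -3/4)
     R1 -= 1·R0  ⇒  (0, 11/4, 4, -3/2, 11/4)
     R2 -= 3·R0  ⇒  (0, 21/4, 2, -5/2, 25/4)
     R3 -= 4·R0  ⇒  (0, 3, 4, -6, 6)
[2] R1 /= 11/4  ⇒  (0, 1, 16/11, -6/11, 1)
     R0 -= -3/4·R1  ⇒  (1, 0, 1/11, 1/11, 0)
     R2 -= 21/4·R1  ⇒  (0, 0, -62/11, 4/11, 1)
     R3 -= 3·R1  ⇒  (0, 0, -4/11, -48/11, 3)
[3] R2 /= -62/11  ⇒  (0, 0, 1, -2/31, -11/62)
     R0 -= 1/11·R2  ⇒  (1, 0, 0, 3/31, 1/62)
     R1 -= 16/11·R2  ⇒  (0, 1, 0, -14/31, 39/31)
     R3 -= -4/11·R2  ⇒  (0, 0, 0, -136/31, 91/31)
[4] R3 /= -136/31  ⇒  (0, 0, 0, 1, -91/136)
     R0 -= 3/31·R3  ⇒  (1, 0, 0, 0, 11/136)
     R1 -= -14/31·R3  ⇒  (0, 1, 0, 0, 65/68)
     R2 -= -2/31·R3  ⇒  (0, 0, 1, 0, -15/68)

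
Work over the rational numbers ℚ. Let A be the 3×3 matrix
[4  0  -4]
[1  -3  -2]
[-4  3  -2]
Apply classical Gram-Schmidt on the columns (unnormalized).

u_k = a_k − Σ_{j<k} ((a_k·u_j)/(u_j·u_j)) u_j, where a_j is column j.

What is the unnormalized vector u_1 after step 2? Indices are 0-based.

u_1 = (20/11, -28/11, 13/11)

Step 1: u_0 = a_0 = (4, 1, -4).
Step 2: u_1 = a_1 − (-5/11)·u_0 = (20/11, -28/11, 13/11).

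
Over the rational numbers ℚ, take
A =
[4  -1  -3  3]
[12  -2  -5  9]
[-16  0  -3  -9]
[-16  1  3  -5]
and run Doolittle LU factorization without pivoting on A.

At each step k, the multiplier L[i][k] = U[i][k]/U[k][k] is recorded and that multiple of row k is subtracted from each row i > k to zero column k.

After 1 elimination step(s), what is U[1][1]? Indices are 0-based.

k=0: U[0][0]=4
  eliminate (1,0): mult=3, new row 1: (0, 1, 4, 0); set L[1][0]=3
  eliminate (2,0): mult=-4, new row 2: (0, -4, -15, 3); set L[2][0]=-4
  eliminate (3,0): mult=-4, new row 3: (0, -3, -9, 7); set L[3][0]=-4

U[1][1] = 1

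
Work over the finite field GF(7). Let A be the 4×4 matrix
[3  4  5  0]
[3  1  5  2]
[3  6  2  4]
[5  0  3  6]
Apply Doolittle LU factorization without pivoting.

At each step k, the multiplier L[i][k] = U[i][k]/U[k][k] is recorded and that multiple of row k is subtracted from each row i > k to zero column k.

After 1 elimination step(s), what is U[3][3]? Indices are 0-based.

U[3][3] = 6

Step 1: pivot at (0,0) is 3.
  row1 ← row1 − (1)·row0  ⇒  L[1][0]=1, U row1=(0, 4, 0, 2)
  row2 ← row2 − (1)·row0  ⇒  L[2][0]=1, U row2=(0, 2, 4, 4)
  row3 ← row3 − (4)·row0  ⇒  L[3][0]=4, U row3=(0, 5, 4, 6)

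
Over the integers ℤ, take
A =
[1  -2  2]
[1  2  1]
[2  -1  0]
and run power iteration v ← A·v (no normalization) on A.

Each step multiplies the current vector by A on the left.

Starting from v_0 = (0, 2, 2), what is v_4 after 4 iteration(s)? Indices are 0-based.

v_0 = (0, 2, 2).
v_1 = A·v_0 = (0, 6, -2).
v_2 = A·v_1 = (-16, 10, -6).
v_3 = A·v_2 = (-48, -2, -42).
v_4 = A·v_3 = (-128, -94, -94).

v_4 = (-128, -94, -94)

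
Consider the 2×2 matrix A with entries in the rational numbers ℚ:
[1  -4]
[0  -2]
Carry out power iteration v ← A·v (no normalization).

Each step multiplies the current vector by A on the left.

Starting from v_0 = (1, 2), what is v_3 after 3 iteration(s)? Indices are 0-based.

v_0 = (1, 2).
v_1 = A·v_0 = (-7, -4).
v_2 = A·v_1 = (9, 8).
v_3 = A·v_2 = (-23, -16).

v_3 = (-23, -16)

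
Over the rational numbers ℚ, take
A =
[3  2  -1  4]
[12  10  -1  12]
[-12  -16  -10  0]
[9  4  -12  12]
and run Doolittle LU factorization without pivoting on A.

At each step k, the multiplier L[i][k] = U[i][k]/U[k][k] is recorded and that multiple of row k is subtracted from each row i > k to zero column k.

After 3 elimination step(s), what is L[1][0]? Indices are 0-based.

L[1][0] = 4

k=0: U[0][0]=3
  eliminate (1,0): mult=4, new row 1: (0, 2, 3, -4); set L[1][0]=4
  eliminate (2,0): mult=-4, new row 2: (0, -8, -14, 16); set L[2][0]=-4
  eliminate (3,0): mult=3, new row 3: (0, -2, -9, 0); set L[3][0]=3
k=1: U[1][1]=2
  eliminate (2,1): mult=-4, new row 2: (0, 0, -2, 0); set L[2][1]=-4
  eliminate (3,1): mult=-1, new row 3: (0, 0, -6, -4); set L[3][1]=-1
k=2: U[2][2]=-2
  eliminate (3,2): mult=3, new row 3: (0, 0, 0, -4); set L[3][2]=3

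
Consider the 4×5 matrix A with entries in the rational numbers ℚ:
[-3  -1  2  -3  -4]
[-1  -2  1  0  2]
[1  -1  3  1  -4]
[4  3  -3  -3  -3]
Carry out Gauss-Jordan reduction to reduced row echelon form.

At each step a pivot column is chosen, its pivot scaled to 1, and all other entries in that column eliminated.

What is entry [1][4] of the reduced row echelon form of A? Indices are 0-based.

M[1][4] = -197/102

step 1: normalize row 0 (÷-3) = (1, 1/3, -2/3, 1, 4/3)
  row 1: subtract -1×row0 = (0, -5/3, 1/3, 1, 10/3)
  row 2: subtract 1×row0 = (0, -4/3, 11/3, 0, -16/3)
  row 3: subtract 4×row0 = (0, 5/3, -1/3, -7, -25/3)
step 2: normalize row 1 (÷-5/3) = (0, 1, -1/5, -3/5, -2)
  row 0: subtract 1/3×row1 = (1, 0, -3/5, 6/5, 2)
  row 2: subtract -4/3×row1 = (0, 0, 17/5, -4/5, -8)
  row 3: subtract 5/3×row1 = (0, 0, 0, -6, -5)
step 3: normalize row 2 (÷17/5) = (0, 0, 1, -4/17, -40/17)
  row 0: subtract -3/5×row2 = (1, 0, 0, 18/17, 10/17)
  row 1: subtract -1/5×row2 = (0, 1, 0, -11/17, -42/17)
step 4: normalize row 3 (÷-6) = (0, 0, 0, 1, 5/6)
  row 0: subtract 18/17×row3 = (1, 0, 0, 0, -5/17)
  row 1: subtract -11/17×row3 = (0, 1, 0, 0, -197/102)
  row 2: subtract -4/17×row3 = (0, 0, 1, 0, -110/51)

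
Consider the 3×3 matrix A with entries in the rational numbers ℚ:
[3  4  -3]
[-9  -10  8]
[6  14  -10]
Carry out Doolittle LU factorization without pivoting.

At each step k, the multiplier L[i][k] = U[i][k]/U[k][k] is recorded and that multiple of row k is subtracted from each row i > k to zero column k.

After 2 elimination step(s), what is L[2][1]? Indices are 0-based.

[col 0] pivot 3
  R1 -= -3*R0 → (0, 2, -1)  (L[1][0] := -3)
  R2 -= 2*R0 → (0, 6, -4)  (L[2][0] := 2)
[col 1] pivot 2
  R2 -= 3*R1 → (0, 0, -1)  (L[2][1] := 3)

L[2][1] = 3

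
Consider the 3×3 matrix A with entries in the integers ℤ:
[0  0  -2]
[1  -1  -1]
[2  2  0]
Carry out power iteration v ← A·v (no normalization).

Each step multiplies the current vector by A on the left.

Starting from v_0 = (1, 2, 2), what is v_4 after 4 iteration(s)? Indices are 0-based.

v_0 = (1, 2, 2).
v_1 = A·v_0 = (-4, -3, 6).
v_2 = A·v_1 = (-12, -7, -14).
v_3 = A·v_2 = (28, 9, -38).
v_4 = A·v_3 = (76, 57, 74).

v_4 = (76, 57, 74)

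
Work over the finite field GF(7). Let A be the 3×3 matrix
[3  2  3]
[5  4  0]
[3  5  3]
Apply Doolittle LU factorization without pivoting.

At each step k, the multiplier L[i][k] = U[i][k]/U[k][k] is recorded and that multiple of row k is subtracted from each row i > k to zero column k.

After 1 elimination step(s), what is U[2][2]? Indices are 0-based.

U[2][2] = 0

k=0: U[0][0]=3
  eliminate (1,0): mult=4, new row 1: (0, 3, 2); set L[1][0]=4
  eliminate (2,0): mult=1, new row 2: (0, 3, 0); set L[2][0]=1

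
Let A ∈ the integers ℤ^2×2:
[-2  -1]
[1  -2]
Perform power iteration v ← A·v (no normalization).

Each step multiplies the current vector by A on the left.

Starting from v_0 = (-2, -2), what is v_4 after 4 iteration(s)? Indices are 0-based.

v_0 = (-2, -2).
v_1 = A·v_0 = (6, 2).
v_2 = A·v_1 = (-14, 2).
v_3 = A·v_2 = (26, -18).
v_4 = A·v_3 = (-34, 62).

v_4 = (-34, 62)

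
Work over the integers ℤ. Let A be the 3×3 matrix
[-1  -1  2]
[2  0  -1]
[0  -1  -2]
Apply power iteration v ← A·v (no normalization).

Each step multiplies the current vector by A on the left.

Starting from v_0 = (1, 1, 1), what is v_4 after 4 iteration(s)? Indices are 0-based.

v_0 = (1, 1, 1).
v_1 = A·v_0 = (0, 1, -3).
v_2 = A·v_1 = (-7, 3, 5).
v_3 = A·v_2 = (14, -19, -13).
v_4 = A·v_3 = (-21, 41, 45).

v_4 = (-21, 41, 45)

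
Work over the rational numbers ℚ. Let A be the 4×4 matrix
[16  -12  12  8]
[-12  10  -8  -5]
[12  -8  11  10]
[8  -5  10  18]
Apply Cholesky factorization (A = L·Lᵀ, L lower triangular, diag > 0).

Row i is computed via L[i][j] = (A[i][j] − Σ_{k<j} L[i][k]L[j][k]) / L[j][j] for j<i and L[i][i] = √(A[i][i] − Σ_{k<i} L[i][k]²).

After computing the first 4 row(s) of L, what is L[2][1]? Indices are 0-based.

Step 1: L[0][0] = √(16) = 4.
  L[1][0] = (-12) / L[0][0] = -3.
Step 2: L[1][1] = √(1) = 1.
  L[2][0] = (12) / L[0][0] = 3.
  L[2][1] = (1) / L[1][1] = 1.
Step 3: L[2][2] = √(1) = 1.
  L[3][0] = (8) / L[0][0] = 2.
  L[3][1] = (1) / L[1][1] = 1.
  L[3][2] = (3) / L[2][2] = 3.
Step 4: L[3][3] = √(4) = 2.

L[2][1] = 1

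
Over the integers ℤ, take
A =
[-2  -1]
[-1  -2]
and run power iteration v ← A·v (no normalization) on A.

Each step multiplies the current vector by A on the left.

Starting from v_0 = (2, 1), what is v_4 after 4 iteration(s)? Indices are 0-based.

v_0 = (2, 1).
v_1 = A·v_0 = (-5, -4).
v_2 = A·v_1 = (14, 13).
v_3 = A·v_2 = (-41, -40).
v_4 = A·v_3 = (122, 121).

v_4 = (122, 121)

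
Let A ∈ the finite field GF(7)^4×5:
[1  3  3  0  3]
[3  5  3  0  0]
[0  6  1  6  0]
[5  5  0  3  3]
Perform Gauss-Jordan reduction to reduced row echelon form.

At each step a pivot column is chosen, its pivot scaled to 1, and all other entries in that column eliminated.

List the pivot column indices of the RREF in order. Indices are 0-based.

pivot columns: 0, 1, 2, 3

step 1: normalize row 0 (÷1) = (1, 3, 3, 0, 3)
  row 1: subtract 3×row0 = (0, 3, 1, 0, 5)
  row 3: subtract 5×row0 = (0, 4, 6, 3, 2)
step 2: normalize row 1 (÷3) = (0, 1, 5, 0, 4)
  row 0: subtract 3×row1 = (1, 0, 2, 0, 5)
  row 2: subtract 6×row1 = (0, 0, 6, 6, 4)
  row 3: subtract 4×row1 = (0, 0, 0, 3, 0)
step 3: normalize row 2 (÷6) = (0, 0, 1, 1, 3)
  row 0: subtract 2×row2 = (1, 0, 0, 5, 6)
  row 1: subtract 5×row2 = (0, 1, 0, 2, 3)
step 4: normalize row 3 (÷3) = (0, 0, 0, 1, 0)
  row 0: subtract 5×row3 = (1, 0, 0, 0, 6)
  row 1: subtract 2×row3 = (0, 1, 0, 0, 3)
  row 2: subtract 1×row3 = (0, 0, 1, 0, 3)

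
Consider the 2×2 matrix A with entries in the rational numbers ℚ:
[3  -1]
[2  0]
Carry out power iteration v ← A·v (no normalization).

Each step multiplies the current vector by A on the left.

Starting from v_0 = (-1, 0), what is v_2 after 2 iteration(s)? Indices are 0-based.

v_0 = (-1, 0).
v_1 = A·v_0 = (-3, -2).
v_2 = A·v_1 = (-7, -6).

v_2 = (-7, -6)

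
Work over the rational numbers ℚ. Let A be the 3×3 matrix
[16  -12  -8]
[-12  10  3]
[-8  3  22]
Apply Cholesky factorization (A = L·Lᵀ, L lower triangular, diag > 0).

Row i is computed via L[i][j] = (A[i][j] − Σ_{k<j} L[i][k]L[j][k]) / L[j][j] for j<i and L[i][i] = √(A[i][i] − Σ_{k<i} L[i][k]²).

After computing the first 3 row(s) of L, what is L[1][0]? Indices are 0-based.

L[1][0] = -3

Step 1: L[0][0] = √(16) = 4.
  L[1][0] = (-12) / L[0][0] = -3.
Step 2: L[1][1] = √(1) = 1.
  L[2][0] = (-8) / L[0][0] = -2.
  L[2][1] = (-3) / L[1][1] = -3.
Step 3: L[2][2] = √(9) = 3.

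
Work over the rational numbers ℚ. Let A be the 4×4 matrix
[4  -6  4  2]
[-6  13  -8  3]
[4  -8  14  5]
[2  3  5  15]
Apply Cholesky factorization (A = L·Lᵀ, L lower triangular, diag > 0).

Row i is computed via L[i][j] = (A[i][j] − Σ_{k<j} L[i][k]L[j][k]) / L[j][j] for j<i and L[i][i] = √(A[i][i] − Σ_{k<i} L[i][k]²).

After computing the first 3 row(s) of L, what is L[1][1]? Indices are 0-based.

L[1][1] = 2

Step 1: L[0][0] = √(4) = 2.
  L[1][0] = (-6) / L[0][0] = -3.
Step 2: L[1][1] = √(4) = 2.
  L[2][0] = (4) / L[0][0] = 2.
  L[2][1] = (-2) / L[1][1] = -1.
Step 3: L[2][2] = √(9) = 3.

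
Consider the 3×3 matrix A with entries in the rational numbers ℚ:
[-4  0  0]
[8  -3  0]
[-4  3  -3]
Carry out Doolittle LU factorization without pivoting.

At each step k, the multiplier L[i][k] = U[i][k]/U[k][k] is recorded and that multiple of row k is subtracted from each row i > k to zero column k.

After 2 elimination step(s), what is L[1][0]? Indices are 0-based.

L[1][0] = -2

[col 0] pivot -4
  R1 -= -2*R0 → (0, -3, 0)  (L[1][0] := -2)
  R2 -= 1*R0 → (0, 3, -3)  (L[2][0] := 1)
[col 1] pivot -3
  R2 -= -1*R1 → (0, 0, -3)  (L[2][1] := -1)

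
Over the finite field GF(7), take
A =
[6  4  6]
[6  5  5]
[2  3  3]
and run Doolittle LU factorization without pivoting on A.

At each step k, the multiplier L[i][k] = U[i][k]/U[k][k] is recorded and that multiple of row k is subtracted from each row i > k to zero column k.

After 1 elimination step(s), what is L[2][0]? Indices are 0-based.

[col 0] pivot 6
  R1 -= 1*R0 → (0, 1, 6)  (L[1][0] := 1)
  R2 -= 5*R0 → (0, 4, 1)  (L[2][0] := 5)

L[2][0] = 5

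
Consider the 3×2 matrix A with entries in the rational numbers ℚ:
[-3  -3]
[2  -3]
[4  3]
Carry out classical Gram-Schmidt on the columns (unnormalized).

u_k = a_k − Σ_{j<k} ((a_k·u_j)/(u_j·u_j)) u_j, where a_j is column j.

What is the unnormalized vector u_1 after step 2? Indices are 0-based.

Step 1: u_0 = a_0 = (-3, 2, 4).
Step 2: u_1 = a_1 − (15/29)·u_0 = (-42/29, -117/29, 27/29).

u_1 = (-42/29, -117/29, 27/29)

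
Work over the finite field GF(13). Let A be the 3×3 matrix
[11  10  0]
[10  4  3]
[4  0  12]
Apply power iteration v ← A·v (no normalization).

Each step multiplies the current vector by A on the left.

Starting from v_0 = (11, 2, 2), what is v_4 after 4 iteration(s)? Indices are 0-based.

v_0 = (11, 2, 2).
v_1 = A·v_0 = (11, 7, 3).
v_2 = A·v_1 = (9, 4, 2).
v_3 = A·v_2 = (9, 8, 8).
v_4 = A·v_3 = (10, 3, 2).

v_4 = (10, 3, 2)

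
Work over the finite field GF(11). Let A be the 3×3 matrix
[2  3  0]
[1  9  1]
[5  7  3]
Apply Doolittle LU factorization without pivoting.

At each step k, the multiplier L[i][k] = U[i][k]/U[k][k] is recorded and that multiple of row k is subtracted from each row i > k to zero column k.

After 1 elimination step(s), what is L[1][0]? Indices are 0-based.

k=0: U[0][0]=2
  eliminate (1,0): mult=6, new row 1: (0, 2, 1); set L[1][0]=6
  eliminate (2,0): mult=8, new row 2: (0, 5, 3); set L[2][0]=8

L[1][0] = 6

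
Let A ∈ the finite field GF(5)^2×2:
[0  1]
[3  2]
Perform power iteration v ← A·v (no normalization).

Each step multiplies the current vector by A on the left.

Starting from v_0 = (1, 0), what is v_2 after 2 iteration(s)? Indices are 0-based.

v_0 = (1, 0).
v_1 = A·v_0 = (0, 3).
v_2 = A·v_1 = (3, 1).

v_2 = (3, 1)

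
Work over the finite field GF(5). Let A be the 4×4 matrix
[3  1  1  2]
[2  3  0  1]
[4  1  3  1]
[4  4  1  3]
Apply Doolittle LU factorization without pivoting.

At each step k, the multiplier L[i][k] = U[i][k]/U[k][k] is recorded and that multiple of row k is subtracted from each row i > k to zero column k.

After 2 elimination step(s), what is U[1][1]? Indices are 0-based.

Step 1: pivot at (0,0) is 3.
  row1 ← row1 − (4)·row0  ⇒  L[1][0]=4, U row1=(0, 4, 1, 3)
  row2 ← row2 − (3)·row0  ⇒  L[2][0]=3, U row2=(0, 3, 0, 0)
  row3 ← row3 − (3)·row0  ⇒  L[3][0]=3, U row3=(0, 1, 3, 2)
Step 2: pivot at (1,1) is 4.
  row2 ← row2 − (2)·row1  ⇒  L[2][1]=2, U row2=(0, 0, 3, 4)
  row3 ← row3 − (4)·row1  ⇒  L[3][1]=4, U row3=(0, 0, 4, 0)

U[1][1] = 4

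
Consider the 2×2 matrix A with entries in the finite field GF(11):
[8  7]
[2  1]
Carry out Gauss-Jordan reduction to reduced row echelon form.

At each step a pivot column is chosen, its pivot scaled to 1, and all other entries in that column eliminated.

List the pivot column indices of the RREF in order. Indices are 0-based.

pivot columns: 0, 1

pivot(0,0)=8: scale R0 → (1, 5)
  clear (1,0): R1 −= (2)R0 → (0, 2)
pivot(1,1)=2: scale R1 → (0, 1)
  clear (0,1): R0 −= (5)R1 → (1, 0)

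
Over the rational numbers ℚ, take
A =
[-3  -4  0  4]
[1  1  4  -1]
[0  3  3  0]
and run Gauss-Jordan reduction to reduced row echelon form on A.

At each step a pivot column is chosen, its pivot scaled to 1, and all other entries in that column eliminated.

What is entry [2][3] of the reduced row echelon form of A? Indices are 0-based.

step 1: normalize row 0 (÷-3) = (1, 4/3, 0, -4/3)
  row 1: subtract 1×row0 = (0, -1/3, 4, 1/3)
step 2: normalize row 1 (÷-1/3) = (0, 1, -12, -1)
  row 0: subtract 4/3×row1 = (1, 0, 16, 0)
  row 2: subtract 3×row1 = (0, 0, 39, 3)
step 3: normalize row 2 (÷39) = (0, 0, 1, 1/13)
  row 0: subtract 16×row2 = (1, 0, 0, -16/13)
  row 1: subtract -12×row2 = (0, 1, 0, -1/13)

M[2][3] = 1/13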